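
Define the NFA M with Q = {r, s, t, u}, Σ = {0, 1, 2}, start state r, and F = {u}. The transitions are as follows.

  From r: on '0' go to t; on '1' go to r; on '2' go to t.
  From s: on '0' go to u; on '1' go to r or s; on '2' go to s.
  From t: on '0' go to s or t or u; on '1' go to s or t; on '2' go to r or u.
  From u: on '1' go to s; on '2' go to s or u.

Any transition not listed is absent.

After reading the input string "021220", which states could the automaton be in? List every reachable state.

{t, u}

Start in {r}.
Read '0': r→{t}; now {t}.
Read '2': t→{r, u}; now {r, u}.
Read '1': r→{r}, u→{s}; now {r, s}.
Read '2': r→{t}, s→{s}; now {s, t}.
Read '2': s→{s}, t→{r, u}; now {r, s, u}.
Read '0': r→{t}, s→{u}, u→∅; now {t, u}.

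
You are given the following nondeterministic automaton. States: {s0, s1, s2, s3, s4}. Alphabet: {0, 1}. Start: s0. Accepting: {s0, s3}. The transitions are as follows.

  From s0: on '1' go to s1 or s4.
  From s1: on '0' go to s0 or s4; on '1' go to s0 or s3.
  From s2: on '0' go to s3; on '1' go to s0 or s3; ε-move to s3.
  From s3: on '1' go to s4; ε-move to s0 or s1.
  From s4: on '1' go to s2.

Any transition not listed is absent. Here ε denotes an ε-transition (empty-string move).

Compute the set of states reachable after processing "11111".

{s0, s1, s2, s3, s4}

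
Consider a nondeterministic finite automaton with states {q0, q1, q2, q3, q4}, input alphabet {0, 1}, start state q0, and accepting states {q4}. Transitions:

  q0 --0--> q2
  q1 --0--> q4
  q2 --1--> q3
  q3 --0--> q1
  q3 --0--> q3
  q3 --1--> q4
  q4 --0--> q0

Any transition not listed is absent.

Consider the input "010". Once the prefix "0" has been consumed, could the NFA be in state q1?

Start in {q0}.
Read '0': {q0} → {q2}.
State q1 is not in {q2}.

No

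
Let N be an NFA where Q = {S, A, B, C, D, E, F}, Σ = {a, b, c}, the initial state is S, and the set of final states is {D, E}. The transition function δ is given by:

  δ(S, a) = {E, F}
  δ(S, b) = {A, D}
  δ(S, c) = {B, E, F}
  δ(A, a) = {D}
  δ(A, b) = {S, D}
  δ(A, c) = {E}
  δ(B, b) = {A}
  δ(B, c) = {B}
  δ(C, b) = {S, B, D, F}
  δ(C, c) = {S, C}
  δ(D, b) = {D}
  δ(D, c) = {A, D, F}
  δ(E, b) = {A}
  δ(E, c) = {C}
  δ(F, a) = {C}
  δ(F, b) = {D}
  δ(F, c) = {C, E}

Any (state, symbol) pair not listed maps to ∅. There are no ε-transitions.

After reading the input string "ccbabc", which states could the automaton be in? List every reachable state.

Start in {S}.
Read 'c': S→{B, E, F}; now {B, E, F}.
Read 'c': B→{B}, E→{C}, F→{C, E}; now {B, C, E}.
Read 'b': B→{A}, C→{S, B, D, F}, E→{A}; now {S, A, B, D, F}.
Read 'a': S→{E, F}, A→{D}, B→∅, D→∅, F→{C}; now {C, D, E, F}.
Read 'b': C→{S, B, D, F}, D→{D}, E→{A}, F→{D}; now {S, A, B, D, F}.
Read 'c': S→{B, E, F}, A→{E}, B→{B}, D→{A, D, F}, F→{C, E}; now {A, B, C, D, E, F}.

{A, B, C, D, E, F}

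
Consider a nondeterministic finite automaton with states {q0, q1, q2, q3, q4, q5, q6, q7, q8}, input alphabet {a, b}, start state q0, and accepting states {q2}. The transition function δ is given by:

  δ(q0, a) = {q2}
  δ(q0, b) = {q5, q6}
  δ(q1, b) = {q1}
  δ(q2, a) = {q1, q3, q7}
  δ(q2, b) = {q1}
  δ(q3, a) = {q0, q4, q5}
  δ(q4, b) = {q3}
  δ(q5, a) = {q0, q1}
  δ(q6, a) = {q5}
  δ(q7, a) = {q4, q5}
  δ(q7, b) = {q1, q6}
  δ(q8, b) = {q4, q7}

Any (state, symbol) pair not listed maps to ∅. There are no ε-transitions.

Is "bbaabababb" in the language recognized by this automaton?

No

Start in {q0}.
Read 'b': {q0} → {q5, q6}.
Read 'b': {q5, q6} → ∅.
The set is empty and remains empty for the remaining 8 symbols.
The final set ∅ contains no accepting state.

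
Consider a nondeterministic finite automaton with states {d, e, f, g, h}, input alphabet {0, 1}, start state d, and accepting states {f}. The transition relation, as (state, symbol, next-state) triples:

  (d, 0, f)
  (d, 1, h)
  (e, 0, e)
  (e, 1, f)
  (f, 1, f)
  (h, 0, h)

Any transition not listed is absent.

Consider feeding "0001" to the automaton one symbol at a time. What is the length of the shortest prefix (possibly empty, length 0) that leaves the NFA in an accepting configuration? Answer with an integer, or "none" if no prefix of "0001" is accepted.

Start in {d}.
Read '0': {d} → {f}.
None of the earlier sets intersect F, but {f} does.

1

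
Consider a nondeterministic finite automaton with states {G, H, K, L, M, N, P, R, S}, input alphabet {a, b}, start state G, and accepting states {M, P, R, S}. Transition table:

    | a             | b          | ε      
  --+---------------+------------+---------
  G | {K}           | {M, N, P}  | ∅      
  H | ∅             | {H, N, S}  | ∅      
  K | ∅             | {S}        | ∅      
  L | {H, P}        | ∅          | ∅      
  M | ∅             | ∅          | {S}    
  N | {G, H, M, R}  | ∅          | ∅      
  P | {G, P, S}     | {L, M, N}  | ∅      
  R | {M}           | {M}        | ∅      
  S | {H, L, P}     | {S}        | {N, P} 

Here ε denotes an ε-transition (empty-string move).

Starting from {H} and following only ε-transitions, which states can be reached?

Begin with {H}.
No ε-moves leave this set, so the closure equals the set itself.

{H}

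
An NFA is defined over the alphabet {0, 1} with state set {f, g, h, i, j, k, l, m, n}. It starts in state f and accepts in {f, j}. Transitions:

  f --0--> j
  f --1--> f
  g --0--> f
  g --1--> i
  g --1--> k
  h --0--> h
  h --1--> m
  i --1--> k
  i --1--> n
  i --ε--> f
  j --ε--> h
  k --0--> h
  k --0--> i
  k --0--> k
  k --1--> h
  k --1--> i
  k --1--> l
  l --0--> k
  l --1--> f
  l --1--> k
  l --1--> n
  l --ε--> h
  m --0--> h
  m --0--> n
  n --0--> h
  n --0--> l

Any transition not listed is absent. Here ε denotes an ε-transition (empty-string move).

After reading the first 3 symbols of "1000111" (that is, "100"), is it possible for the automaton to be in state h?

Yes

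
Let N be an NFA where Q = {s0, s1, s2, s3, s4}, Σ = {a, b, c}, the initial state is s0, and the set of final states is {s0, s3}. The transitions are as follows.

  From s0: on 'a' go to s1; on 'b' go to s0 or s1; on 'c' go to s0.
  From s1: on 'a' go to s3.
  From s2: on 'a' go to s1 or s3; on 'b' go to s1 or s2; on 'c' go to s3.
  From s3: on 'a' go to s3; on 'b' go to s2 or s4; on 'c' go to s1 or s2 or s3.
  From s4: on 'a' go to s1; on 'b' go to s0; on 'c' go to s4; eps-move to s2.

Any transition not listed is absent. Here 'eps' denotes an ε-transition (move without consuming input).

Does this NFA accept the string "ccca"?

No

Start in {s0}.
Read 'c': {s0} → {s0}.
Read 'c': {s0} → {s0}.
Read 'c': {s0} → {s0}.
Read 'a': {s0} → {s1}.
The final set {s1} contains no accepting state.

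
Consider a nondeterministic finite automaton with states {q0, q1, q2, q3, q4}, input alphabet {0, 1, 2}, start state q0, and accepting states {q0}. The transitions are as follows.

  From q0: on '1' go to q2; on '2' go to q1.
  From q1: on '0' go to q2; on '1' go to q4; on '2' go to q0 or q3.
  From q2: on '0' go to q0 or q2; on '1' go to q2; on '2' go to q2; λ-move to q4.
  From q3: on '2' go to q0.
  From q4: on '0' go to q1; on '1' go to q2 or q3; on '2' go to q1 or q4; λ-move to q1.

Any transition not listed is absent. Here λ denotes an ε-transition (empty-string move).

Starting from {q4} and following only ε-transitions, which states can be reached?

{q1, q4}

Begin with {q4}.
ε-move q4 → q1; add q1.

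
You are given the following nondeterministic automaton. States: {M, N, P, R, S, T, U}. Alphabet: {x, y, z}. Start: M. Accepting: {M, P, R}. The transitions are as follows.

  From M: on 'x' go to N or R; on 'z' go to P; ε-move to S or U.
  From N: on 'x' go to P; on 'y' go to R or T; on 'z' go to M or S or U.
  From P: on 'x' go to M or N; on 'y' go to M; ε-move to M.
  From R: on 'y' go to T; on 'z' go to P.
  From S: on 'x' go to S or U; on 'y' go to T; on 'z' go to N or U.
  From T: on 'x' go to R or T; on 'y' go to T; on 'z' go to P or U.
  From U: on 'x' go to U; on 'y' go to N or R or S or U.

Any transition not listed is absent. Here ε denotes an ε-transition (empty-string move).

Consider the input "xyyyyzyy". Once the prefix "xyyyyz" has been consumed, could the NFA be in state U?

Start: ε-closure({M}) = {M, S, U}.
Read 'x': {M, S, U} → {N, R, S, U}.
Read 'y': {N, R, S, U} → {N, R, S, T, U}.
Read 'y': {N, R, S, T, U} → {N, R, S, T, U}.
Read 'y': {N, R, S, T, U} → {N, R, S, T, U}.
Read 'y': {N, R, S, T, U} → {N, R, S, T, U}.
Read 'z': {N, R, S, T, U} → {M, N, P, S, U}.
State U is in {M, N, P, S, U}.

Yes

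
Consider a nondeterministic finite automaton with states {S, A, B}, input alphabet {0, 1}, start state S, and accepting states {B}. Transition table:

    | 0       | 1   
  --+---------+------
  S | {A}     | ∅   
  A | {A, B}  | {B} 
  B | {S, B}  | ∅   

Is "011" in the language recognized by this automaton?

Start in {S}.
Read '0': S→{A}; now {A}.
Read '1': A→{B}; now {B}.
Read '1': B→∅; now ∅.
The final set ∅ contains no accepting state.

No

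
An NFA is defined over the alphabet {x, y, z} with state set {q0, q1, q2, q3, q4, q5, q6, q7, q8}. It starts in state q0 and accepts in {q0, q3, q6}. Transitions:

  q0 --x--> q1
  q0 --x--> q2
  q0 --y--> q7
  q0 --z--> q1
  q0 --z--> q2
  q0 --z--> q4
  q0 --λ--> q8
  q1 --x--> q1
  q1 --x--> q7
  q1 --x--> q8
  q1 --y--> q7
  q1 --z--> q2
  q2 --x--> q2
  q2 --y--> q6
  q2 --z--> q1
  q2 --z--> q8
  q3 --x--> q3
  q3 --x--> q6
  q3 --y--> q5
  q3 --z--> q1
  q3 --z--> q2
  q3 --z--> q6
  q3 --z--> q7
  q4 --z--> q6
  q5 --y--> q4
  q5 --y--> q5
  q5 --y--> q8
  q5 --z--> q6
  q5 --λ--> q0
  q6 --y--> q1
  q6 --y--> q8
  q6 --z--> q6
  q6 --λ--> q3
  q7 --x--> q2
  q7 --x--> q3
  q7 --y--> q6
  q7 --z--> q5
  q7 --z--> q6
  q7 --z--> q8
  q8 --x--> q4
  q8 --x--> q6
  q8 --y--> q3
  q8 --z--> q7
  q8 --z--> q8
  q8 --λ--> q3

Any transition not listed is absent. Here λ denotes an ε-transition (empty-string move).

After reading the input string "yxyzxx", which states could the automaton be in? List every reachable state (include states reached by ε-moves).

{q1, q2, q3, q4, q6, q7, q8}

Start: ε-closure({q0}) = {q0, q3, q8}.
Read 'y': q0→{q7}, q3→{q5}, q8→{q3}; union {q3, q5, q7}; ε-closure = {q0, q3, q5, q7, q8}.
Read 'x': q0→{q1, q2}, q3→{q3, q6}, q5→∅, q7→{q2, q3}, q8→{q4, q6}; now {q1, q2, q3, q4, q6}.
Read 'y': q1→{q7}, q2→{q6}, q3→{q5}, q4→∅, q6→{q1, q8}; union {q1, q5, q6, q7, q8}; ε-closure = {q0, q1, q3, q5, q6, q7, q8}.
Read 'z': q0→{q1, q2, q4}, q1→{q2}, q3→{q1, q2, q6, q7}, q5→{q6}, q6→{q6}, q7→{q5, q6, q8}, q8→{q7, q8}; union {q1, q2, q4, q5, q6, q7, q8}; ε-closure = {q0, q1, q2, q3, q4, q5, q6, q7, q8}.
Read 'x': q0→{q1, q2}, q1→{q1, q7, q8}, q2→{q2}, q3→{q3, q6}, q4→∅, q5→∅, q6→∅, q7→{q2, q3}, q8→{q4, q6}; now {q1, q2, q3, q4, q6, q7, q8}.
Read 'x': q1→{q1, q7, q8}, q2→{q2}, q3→{q3, q6}, q4→∅, q6→∅, q7→{q2, q3}, q8→{q4, q6}; now {q1, q2, q3, q4, q6, q7, q8}.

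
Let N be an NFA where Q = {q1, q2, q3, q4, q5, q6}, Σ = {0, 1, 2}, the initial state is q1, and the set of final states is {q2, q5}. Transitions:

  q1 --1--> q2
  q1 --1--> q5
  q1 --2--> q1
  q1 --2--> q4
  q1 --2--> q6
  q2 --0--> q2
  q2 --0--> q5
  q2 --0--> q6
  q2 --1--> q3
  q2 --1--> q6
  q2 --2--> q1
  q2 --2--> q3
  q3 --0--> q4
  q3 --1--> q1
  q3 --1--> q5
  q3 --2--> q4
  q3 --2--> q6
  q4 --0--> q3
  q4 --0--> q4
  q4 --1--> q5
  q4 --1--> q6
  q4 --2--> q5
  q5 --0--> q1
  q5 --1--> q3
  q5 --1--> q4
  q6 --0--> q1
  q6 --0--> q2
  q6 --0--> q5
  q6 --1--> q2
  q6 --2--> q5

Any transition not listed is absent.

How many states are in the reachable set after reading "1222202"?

5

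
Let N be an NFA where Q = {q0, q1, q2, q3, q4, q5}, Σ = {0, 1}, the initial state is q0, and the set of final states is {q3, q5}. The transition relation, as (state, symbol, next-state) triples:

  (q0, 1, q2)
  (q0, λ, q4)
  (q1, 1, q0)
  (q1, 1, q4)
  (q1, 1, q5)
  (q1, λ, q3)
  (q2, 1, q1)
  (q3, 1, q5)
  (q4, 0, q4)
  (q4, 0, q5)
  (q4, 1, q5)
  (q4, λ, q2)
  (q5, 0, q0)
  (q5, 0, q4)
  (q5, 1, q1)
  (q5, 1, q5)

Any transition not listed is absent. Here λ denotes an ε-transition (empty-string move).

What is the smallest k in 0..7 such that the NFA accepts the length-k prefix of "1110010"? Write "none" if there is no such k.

Start: ε-closure({q0}) = {q0, q2, q4}.
Read '1': q0→{q2}, q2→{q1}, q4→{q5}; union {q1, q2, q5}; ε-closure = {q1, q2, q3, q5}.
None of the earlier sets intersect F, but {q1, q2, q3, q5} does.

1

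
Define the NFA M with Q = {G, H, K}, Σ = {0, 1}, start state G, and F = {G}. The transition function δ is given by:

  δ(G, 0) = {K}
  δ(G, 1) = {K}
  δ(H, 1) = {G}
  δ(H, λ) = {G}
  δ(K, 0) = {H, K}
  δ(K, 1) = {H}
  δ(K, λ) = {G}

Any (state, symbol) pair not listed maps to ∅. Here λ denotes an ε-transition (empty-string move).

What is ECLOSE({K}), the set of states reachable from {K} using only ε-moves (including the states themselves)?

{G, K}

Begin with {K}.
ε-move K → G; add G.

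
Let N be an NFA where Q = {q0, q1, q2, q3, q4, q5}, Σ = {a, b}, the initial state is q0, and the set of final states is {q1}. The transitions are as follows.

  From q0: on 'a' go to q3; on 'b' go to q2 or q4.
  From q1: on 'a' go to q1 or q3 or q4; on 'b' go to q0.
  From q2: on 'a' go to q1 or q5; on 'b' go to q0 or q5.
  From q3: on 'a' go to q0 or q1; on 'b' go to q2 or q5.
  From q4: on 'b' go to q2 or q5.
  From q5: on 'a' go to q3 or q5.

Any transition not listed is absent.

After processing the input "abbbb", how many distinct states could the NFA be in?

3

Start in {q0}.
Read 'a': q0→{q3}; now {q3}.
Read 'b': q3→{q2, q5}; now {q2, q5}.
Read 'b': q2→{q0, q5}, q5→∅; now {q0, q5}.
Read 'b': q0→{q2, q4}, q5→∅; now {q2, q4}.
Read 'b': q2→{q0, q5}, q4→{q2, q5}; now {q0, q2, q5}.
That set has 3 states.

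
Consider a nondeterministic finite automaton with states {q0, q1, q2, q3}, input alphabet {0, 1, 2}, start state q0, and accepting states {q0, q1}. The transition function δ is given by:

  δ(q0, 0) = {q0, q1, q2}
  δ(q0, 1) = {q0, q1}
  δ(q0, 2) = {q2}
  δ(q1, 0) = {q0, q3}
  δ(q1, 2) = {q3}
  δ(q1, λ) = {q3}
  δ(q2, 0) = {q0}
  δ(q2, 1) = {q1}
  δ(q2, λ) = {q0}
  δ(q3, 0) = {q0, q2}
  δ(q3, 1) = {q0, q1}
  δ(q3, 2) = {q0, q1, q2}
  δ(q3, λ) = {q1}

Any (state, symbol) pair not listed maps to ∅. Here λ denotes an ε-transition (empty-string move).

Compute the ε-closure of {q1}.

Begin with {q1}.
ε-move q1 → q3; add q3.

{q1, q3}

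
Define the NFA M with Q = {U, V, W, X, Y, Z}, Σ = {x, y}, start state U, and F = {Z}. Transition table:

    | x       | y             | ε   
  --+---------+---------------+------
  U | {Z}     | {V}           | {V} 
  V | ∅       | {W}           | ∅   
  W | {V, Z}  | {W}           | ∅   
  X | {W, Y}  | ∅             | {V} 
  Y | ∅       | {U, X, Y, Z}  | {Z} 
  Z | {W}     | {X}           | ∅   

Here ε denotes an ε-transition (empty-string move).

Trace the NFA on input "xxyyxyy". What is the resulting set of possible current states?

Start: ε-closure({U}) = {U, V}.
Read 'x': U→{Z}, V→∅; now {Z}.
Read 'x': Z→{W}; now {W}.
Read 'y': W→{W}; now {W}.
Read 'y': W→{W}; now {W}.
Read 'x': W→{V, Z}; now {V, Z}.
Read 'y': V→{W}, Z→{X}; union {W, X}; ε-closure = {V, W, X}.
Read 'y': V→{W}, W→{W}, X→∅; now {W}.

{W}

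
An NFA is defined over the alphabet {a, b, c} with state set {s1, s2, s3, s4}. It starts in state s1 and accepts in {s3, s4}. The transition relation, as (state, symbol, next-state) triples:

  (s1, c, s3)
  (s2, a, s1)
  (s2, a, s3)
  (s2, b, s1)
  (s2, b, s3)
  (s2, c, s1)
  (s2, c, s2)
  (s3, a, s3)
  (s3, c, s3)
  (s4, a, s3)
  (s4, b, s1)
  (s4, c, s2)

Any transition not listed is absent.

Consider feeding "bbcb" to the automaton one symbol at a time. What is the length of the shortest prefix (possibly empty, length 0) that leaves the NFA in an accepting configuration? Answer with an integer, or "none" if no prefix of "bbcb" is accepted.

Start in {s1}.
Read 'b': {s1} → ∅.
The set is empty and remains empty for the remaining 3 symbols.
No reachable set along the way intersects F.

none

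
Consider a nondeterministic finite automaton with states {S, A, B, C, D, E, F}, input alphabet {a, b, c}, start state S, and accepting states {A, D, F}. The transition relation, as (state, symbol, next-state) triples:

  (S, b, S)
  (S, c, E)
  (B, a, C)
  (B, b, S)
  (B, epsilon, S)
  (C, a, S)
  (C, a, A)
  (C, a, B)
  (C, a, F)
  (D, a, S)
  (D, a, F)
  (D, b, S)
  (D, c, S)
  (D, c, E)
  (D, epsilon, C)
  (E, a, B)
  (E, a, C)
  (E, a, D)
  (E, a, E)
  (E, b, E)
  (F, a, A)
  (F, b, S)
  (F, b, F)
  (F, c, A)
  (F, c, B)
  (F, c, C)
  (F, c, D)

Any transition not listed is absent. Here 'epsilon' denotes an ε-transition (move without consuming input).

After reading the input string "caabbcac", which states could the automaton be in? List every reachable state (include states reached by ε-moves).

{S, A, B, C, D, E}

Start in {S}.
Read 'c': {S} → {E}.
Read 'a': {E} → {S, B, C, D, E}.
Read 'a': {S, B, C, D, E} → {S, A, B, C, D, E, F}.
Read 'b': {S, A, B, C, D, E, F} → {S, E, F}.
Read 'b': {S, E, F} → {S, E, F}.
Read 'c': {S, E, F} → {S, A, B, C, D, E}.
Read 'a': {S, A, B, C, D, E} → {S, A, B, C, D, E, F}.
Read 'c': {S, A, B, C, D, E, F} → {S, A, B, C, D, E}.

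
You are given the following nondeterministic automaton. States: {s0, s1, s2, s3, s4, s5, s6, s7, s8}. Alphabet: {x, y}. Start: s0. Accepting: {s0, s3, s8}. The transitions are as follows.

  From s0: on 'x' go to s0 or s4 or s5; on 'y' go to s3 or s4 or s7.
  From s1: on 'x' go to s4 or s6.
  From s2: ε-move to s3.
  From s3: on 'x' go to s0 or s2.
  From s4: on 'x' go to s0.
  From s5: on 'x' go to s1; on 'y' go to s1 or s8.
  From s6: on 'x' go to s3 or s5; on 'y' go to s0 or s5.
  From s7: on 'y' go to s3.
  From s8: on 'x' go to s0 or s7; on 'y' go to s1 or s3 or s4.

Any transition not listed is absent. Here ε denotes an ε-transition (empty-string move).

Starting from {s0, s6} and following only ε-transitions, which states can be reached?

Begin with {s0, s6}.
No ε-moves leave this set, so the closure equals the set itself.

{s0, s6}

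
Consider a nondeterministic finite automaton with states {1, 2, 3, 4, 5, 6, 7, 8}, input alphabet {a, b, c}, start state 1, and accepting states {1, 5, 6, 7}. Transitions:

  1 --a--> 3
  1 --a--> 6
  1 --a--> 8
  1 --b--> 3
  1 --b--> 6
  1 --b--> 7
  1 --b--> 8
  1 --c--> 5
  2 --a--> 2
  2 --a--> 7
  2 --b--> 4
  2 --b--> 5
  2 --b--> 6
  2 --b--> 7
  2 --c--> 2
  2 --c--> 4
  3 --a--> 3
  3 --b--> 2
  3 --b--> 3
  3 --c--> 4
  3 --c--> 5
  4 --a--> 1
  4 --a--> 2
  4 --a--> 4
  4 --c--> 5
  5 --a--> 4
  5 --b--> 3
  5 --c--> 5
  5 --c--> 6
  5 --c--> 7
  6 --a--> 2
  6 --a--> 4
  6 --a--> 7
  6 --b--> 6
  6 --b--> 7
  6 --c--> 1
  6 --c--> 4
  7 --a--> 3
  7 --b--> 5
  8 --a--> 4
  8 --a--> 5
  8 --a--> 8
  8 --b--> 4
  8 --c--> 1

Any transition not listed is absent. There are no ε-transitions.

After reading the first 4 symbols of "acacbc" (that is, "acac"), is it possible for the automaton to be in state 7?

No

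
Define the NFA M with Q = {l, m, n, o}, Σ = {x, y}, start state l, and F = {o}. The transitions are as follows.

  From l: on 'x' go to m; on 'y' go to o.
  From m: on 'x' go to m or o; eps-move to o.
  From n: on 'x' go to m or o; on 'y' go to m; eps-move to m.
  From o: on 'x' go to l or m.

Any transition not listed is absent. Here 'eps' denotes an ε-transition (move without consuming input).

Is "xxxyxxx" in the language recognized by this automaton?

Start in {l}.
Read 'x': l→{m}; union {m}; ε-closure = {m, o}.
Read 'x': m→{m, o}, o→{l, m}; now {l, m, o}.
Read 'x': l→{m}, m→{m, o}, o→{l, m}; now {l, m, o}.
Read 'y': l→{o}, m→∅, o→∅; now {o}.
Read 'x': o→{l, m}; union {l, m}; ε-closure = {l, m, o}.
Read 'x': l→{m}, m→{m, o}, o→{l, m}; now {l, m, o}.
Read 'x': l→{m}, m→{m, o}, o→{l, m}; now {l, m, o}.
The final set {l, m, o} contains the accepting state o.

Yes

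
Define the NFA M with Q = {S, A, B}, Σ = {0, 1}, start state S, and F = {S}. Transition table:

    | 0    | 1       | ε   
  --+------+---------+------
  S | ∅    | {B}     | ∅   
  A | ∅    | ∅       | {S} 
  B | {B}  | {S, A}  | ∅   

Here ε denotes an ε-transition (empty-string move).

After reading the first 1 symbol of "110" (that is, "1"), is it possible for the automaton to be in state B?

Yes

Start in {S}.
Read '1': S→{B}; now {B}.
State B is in {B}.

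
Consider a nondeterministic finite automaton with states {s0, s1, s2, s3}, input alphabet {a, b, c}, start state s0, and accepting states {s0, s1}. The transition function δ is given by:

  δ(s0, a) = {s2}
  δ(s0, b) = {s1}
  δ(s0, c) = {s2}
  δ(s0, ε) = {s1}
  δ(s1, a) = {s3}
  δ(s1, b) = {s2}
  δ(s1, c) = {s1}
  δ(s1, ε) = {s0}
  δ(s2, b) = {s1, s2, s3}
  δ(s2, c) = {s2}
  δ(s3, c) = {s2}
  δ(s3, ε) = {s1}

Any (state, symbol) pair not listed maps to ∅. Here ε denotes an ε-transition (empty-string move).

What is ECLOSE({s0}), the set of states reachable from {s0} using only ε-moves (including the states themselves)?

{s0, s1}

Begin with {s0}.
ε-move s0 → s1; add s1.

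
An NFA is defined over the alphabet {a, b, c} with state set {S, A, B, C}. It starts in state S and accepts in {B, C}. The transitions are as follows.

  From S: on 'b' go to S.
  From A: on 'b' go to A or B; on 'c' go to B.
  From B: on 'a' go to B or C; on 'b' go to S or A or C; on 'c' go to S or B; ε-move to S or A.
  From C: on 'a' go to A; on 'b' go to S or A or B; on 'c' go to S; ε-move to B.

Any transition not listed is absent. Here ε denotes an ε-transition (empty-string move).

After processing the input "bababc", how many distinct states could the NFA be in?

0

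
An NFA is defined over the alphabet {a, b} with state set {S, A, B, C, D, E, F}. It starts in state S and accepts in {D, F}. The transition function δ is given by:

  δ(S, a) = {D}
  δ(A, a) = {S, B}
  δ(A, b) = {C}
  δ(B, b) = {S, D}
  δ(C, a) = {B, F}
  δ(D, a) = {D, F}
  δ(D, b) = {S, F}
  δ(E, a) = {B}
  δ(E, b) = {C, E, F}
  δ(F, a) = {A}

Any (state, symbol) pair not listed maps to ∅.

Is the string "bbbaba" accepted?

No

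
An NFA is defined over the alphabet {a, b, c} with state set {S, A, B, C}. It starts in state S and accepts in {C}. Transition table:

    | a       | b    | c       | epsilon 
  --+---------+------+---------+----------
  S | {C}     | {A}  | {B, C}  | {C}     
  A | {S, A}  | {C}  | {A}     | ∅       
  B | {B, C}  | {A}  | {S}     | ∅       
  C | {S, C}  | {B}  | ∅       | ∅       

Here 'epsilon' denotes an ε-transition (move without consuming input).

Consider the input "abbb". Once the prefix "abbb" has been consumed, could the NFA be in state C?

Start: ε-closure({S}) = {S, C}.
Read 'a': {S, C} → {S, C}.
Read 'b': {S, C} → {A, B}.
Read 'b': {A, B} → {A, C}.
Read 'b': {A, C} → {B, C}.
State C is in {B, C}.

Yes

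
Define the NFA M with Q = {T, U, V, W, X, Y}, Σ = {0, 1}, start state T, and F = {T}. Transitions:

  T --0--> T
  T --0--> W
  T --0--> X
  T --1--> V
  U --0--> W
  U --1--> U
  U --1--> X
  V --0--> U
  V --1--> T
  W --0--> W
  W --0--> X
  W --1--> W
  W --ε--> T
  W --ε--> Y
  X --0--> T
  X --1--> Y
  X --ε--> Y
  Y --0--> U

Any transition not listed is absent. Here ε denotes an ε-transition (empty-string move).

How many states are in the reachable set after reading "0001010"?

5

Start in {T}.
Read '0': {T} → {T, W, X, Y}.
Read '0': {T, W, X, Y} → {T, U, W, X, Y}.
Read '0': {T, U, W, X, Y} → {T, U, W, X, Y}.
Read '1': {T, U, W, X, Y} → {T, U, V, W, X, Y}.
Read '0': {T, U, V, W, X, Y} → {T, U, W, X, Y}.
Read '1': {T, U, W, X, Y} → {T, U, V, W, X, Y}.
Read '0': {T, U, V, W, X, Y} → {T, U, W, X, Y}.
That set has 5 states.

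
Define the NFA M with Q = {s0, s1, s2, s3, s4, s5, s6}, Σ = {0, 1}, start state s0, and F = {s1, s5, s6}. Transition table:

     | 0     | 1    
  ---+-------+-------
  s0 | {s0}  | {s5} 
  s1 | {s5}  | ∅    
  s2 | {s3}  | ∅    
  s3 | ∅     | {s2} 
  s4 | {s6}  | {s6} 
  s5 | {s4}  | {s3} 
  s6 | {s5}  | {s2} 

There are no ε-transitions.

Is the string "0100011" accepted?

Start in {s0}.
Read '0': s0→{s0}; now {s0}.
Read '1': s0→{s5}; now {s5}.
Read '0': s5→{s4}; now {s4}.
Read '0': s4→{s6}; now {s6}.
Read '0': s6→{s5}; now {s5}.
Read '1': s5→{s3}; now {s3}.
Read '1': s3→{s2}; now {s2}.
The final set {s2} contains no accepting state.

No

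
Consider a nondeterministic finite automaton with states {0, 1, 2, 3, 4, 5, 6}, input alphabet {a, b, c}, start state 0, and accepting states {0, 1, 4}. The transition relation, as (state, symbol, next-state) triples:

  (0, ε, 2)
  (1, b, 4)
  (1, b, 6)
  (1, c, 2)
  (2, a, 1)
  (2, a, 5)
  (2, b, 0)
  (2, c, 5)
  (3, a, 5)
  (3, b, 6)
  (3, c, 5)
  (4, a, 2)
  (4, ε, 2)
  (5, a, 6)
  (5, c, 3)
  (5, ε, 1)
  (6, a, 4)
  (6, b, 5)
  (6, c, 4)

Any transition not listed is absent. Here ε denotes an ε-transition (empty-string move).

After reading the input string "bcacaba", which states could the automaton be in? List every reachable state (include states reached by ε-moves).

{1, 2, 4, 5}

Start: ε-closure({0}) = {0, 2}.
Read 'b': 0→∅, 2→{0}; union {0}; ε-closure = {0, 2}.
Read 'c': 0→∅, 2→{5}; union {5}; ε-closure = {1, 5}.
Read 'a': 1→∅, 5→{6}; now {6}.
Read 'c': 6→{4}; union {4}; ε-closure = {2, 4}.
Read 'a': 2→{1, 5}, 4→{2}; now {1, 2, 5}.
Read 'b': 1→{4, 6}, 2→{0}, 5→∅; union {0, 4, 6}; ε-closure = {0, 2, 4, 6}.
Read 'a': 0→∅, 2→{1, 5}, 4→{2}, 6→{4}; now {1, 2, 4, 5}.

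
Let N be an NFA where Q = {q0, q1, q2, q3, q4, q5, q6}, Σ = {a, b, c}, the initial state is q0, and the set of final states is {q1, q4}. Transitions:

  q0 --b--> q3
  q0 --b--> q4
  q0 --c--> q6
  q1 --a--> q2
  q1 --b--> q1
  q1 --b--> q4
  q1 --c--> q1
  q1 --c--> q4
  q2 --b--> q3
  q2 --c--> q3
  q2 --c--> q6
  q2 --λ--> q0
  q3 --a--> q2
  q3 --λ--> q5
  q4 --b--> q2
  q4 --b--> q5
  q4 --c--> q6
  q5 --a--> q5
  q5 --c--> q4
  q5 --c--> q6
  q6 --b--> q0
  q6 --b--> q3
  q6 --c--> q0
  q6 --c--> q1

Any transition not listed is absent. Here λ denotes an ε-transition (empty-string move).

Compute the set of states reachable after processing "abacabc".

Start in {q0}.
Read 'a': q0→∅; now ∅.
The set is empty and remains empty for the remaining 6 symbols.

∅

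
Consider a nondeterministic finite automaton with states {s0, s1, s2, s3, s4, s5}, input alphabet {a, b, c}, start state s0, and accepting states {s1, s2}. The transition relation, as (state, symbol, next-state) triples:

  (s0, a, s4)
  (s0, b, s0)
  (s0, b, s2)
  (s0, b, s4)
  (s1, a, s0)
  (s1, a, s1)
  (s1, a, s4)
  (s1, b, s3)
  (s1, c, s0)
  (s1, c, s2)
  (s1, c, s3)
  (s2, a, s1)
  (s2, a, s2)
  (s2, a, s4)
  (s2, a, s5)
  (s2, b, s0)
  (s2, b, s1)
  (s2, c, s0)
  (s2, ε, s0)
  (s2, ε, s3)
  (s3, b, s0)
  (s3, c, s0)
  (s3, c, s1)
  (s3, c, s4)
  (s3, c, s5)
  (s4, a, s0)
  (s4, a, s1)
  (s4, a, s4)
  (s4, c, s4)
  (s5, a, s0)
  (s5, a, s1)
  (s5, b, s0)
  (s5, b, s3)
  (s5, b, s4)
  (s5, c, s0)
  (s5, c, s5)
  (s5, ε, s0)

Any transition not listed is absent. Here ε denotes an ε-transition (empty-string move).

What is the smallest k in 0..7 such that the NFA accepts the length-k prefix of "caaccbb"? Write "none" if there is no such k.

none

Start in {s0}.
Read 'c': s0→∅; now ∅.
The set is empty and remains empty for the remaining 6 symbols.
No reachable set along the way intersects F.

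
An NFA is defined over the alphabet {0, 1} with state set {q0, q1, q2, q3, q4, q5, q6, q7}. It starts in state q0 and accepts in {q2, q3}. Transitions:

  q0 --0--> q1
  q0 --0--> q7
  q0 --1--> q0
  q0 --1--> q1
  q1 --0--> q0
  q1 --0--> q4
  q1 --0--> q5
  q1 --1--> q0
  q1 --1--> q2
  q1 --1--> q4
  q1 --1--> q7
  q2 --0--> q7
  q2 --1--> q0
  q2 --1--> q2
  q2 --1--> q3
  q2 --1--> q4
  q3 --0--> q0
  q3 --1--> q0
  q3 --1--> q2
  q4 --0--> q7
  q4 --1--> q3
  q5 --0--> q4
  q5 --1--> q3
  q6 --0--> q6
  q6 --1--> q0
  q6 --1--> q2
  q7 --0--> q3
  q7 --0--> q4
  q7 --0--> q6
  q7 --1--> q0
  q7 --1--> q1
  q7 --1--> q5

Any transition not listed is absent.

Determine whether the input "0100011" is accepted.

Start in {q0}.
Read '0': {q0} → {q1, q7}.
Read '1': {q1, q7} → {q0, q1, q2, q4, q5, q7}.
Read '0': {q0, q1, q2, q4, q5, q7} → {q0, q1, q3, q4, q5, q6, q7}.
Read '0': {q0, q1, q3, q4, q5, q6, q7} → {q0, q1, q3, q4, q5, q6, q7}.
Read '0': {q0, q1, q3, q4, q5, q6, q7} → {q0, q1, q3, q4, q5, q6, q7}.
Read '1': {q0, q1, q3, q4, q5, q6, q7} → {q0, q1, q2, q3, q4, q5, q7}.
Read '1': {q0, q1, q2, q3, q4, q5, q7} → {q0, q1, q2, q3, q4, q5, q7}.
The final set {q0, q1, q2, q3, q4, q5, q7} contains the accepting states q2, q3.

Yes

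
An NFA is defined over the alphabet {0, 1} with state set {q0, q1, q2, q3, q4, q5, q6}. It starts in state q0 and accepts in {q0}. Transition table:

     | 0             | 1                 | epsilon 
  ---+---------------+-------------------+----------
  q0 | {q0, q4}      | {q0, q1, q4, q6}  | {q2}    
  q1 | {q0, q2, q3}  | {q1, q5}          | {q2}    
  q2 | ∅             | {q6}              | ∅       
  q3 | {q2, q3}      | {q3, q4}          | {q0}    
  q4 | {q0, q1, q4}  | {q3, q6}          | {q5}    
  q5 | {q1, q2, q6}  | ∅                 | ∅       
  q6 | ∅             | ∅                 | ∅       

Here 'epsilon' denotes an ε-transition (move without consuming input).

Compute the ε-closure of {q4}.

{q4, q5}

Begin with {q4}.
ε-move q4 → q5; add q5.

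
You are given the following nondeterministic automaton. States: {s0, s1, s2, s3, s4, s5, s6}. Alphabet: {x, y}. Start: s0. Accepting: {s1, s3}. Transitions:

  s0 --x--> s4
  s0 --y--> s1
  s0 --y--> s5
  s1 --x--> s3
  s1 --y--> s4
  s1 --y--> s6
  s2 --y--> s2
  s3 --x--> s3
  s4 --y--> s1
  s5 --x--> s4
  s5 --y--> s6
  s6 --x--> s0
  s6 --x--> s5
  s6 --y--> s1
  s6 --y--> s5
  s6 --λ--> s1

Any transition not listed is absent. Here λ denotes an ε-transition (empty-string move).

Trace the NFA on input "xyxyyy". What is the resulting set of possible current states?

Start in {s0}.
Read 'x': {s0} → {s4}.
Read 'y': {s4} → {s1}.
Read 'x': {s1} → {s3}.
Read 'y': {s3} → ∅.
The set is empty and remains empty for the remaining 2 symbols.

∅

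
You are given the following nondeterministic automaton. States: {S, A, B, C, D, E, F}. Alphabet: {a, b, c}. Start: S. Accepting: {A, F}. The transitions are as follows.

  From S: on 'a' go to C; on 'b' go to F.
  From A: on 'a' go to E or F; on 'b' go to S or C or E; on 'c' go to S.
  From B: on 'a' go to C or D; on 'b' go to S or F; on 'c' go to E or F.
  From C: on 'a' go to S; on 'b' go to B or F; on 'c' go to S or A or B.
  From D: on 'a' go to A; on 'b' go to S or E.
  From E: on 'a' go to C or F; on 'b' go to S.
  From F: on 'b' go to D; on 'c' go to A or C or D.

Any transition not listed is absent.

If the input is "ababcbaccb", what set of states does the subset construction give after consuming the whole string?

Start in {S}.
Read 'a': {S} → {C}.
Read 'b': {C} → {B, F}.
Read 'a': {B, F} → {C, D}.
Read 'b': {C, D} → {S, B, E, F}.
Read 'c': {S, B, E, F} → {A, C, D, E, F}.
Read 'b': {A, C, D, E, F} → {S, B, C, D, E, F}.
Read 'a': {S, B, C, D, E, F} → {S, A, C, D, F}.
Read 'c': {S, A, C, D, F} → {S, A, B, C, D}.
Read 'c': {S, A, B, C, D} → {S, A, B, E, F}.
Read 'b': {S, A, B, E, F} → {S, C, D, E, F}.

{S, C, D, E, F}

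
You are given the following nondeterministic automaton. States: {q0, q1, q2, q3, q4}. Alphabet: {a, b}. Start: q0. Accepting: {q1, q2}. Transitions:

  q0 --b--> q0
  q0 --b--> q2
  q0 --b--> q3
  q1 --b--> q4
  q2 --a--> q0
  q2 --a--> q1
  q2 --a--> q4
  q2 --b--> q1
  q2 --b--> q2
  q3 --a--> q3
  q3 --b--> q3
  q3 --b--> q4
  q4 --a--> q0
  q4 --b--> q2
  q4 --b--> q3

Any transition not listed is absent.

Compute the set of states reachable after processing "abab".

∅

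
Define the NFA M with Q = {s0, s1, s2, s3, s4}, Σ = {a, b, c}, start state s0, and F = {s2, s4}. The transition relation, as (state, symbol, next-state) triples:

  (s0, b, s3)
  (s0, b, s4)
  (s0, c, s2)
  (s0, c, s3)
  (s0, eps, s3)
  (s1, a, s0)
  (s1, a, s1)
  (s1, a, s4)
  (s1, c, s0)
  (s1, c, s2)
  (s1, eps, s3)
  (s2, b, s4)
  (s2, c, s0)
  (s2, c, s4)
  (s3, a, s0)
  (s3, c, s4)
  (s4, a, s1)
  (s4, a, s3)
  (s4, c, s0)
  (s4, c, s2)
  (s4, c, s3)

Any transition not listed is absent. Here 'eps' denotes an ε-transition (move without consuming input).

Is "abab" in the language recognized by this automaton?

Yes

Start: ε-closure({s0}) = {s0, s3}.
Read 'a': s0→∅, s3→{s0}; union {s0}; ε-closure = {s0, s3}.
Read 'b': s0→{s3, s4}, s3→∅; now {s3, s4}.
Read 'a': s3→{s0}, s4→{s1, s3}; now {s0, s1, s3}.
Read 'b': s0→{s3, s4}, s1→∅, s3→∅; now {s3, s4}.
The final set {s3, s4} contains the accepting state s4.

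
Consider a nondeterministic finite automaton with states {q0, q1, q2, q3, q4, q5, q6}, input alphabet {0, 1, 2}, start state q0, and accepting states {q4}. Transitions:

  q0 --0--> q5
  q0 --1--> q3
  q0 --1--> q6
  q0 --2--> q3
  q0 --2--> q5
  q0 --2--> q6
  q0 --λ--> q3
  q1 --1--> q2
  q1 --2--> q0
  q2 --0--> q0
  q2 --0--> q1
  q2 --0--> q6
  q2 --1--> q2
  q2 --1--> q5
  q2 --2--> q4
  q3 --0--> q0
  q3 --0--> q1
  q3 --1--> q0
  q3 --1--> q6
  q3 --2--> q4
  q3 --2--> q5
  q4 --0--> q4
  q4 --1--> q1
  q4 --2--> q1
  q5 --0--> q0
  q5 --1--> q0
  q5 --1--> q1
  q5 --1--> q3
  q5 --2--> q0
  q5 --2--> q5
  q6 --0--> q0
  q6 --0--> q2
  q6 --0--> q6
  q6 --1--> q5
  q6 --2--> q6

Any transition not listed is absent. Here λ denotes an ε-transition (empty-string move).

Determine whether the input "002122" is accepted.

Yes

Start: ε-closure({q0}) = {q0, q3}.
Read '0': {q0, q3} → {q0, q1, q3, q5}.
Read '0': {q0, q1, q3, q5} → {q0, q1, q3, q5}.
Read '2': {q0, q1, q3, q5} → {q0, q3, q4, q5, q6}.
Read '1': {q0, q3, q4, q5, q6} → {q0, q1, q3, q5, q6}.
Read '2': {q0, q1, q3, q5, q6} → {q0, q3, q4, q5, q6}.
Read '2': {q0, q3, q4, q5, q6} → {q0, q1, q3, q4, q5, q6}.
The final set {q0, q1, q3, q4, q5, q6} contains the accepting state q4.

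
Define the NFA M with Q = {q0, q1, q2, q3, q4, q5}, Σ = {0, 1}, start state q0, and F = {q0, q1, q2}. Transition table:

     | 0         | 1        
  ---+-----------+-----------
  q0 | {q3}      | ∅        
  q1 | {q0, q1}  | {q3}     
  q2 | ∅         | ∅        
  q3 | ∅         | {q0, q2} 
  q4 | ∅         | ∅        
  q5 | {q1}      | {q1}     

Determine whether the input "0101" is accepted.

Yes

Start in {q0}.
Read '0': q0→{q3}; now {q3}.
Read '1': q3→{q0, q2}; now {q0, q2}.
Read '0': q0→{q3}, q2→∅; now {q3}.
Read '1': q3→{q0, q2}; now {q0, q2}.
The final set {q0, q2} contains the accepting states q0, q2.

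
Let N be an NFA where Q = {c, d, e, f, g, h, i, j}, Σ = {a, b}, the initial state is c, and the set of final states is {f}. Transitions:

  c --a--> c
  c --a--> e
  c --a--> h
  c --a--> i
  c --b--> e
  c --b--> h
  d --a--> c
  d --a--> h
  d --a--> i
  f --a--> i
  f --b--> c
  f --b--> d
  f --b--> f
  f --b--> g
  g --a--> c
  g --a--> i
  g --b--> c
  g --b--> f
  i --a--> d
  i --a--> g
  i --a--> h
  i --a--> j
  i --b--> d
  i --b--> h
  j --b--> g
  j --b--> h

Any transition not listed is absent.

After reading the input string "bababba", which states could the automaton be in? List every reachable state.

Start in {c}.
Read 'b': c→{e, h}; now {e, h}.
Read 'a': e→∅, h→∅; now ∅.
The set is empty and remains empty for the remaining 5 symbols.

∅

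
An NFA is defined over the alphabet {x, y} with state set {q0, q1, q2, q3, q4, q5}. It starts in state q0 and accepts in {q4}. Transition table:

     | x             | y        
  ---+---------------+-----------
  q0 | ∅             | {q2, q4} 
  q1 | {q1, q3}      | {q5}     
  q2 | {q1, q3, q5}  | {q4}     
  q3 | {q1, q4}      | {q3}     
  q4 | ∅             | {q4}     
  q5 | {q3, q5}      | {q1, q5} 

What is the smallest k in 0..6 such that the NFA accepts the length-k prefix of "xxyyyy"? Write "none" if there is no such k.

none

Start in {q0}.
Read 'x': {q0} → ∅.
The set is empty and remains empty for the remaining 5 symbols.
No reachable set along the way intersects F.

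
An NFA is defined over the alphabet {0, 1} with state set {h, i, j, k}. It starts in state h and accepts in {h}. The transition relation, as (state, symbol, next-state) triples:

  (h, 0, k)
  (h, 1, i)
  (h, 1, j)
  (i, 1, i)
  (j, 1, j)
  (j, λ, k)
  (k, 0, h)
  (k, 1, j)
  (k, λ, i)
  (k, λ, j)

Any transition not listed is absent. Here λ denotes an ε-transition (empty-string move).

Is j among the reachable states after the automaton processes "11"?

Yes

Start in {h}.
Read '1': h→{i, j}; union {i, j}; ε-closure = {i, j, k}.
Read '1': i→{i}, j→{j}, k→{j}; union {i, j}; ε-closure = {i, j, k}.
State j is in {i, j, k}.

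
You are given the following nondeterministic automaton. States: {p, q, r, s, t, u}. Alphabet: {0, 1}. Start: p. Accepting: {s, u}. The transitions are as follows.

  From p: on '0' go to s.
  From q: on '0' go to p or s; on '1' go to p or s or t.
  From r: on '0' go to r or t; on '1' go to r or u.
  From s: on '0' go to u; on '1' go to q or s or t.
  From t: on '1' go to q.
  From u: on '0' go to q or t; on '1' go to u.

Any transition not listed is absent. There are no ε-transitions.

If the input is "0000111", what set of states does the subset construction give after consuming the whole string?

Start in {p}.
Read '0': p→{s}; now {s}.
Read '0': s→{u}; now {u}.
Read '0': u→{q, t}; now {q, t}.
Read '0': q→{p, s}, t→∅; now {p, s}.
Read '1': p→∅, s→{q, s, t}; now {q, s, t}.
Read '1': q→{p, s, t}, s→{q, s, t}, t→{q}; now {p, q, s, t}.
Read '1': p→∅, q→{p, s, t}, s→{q, s, t}, t→{q}; now {p, q, s, t}.

{p, q, s, t}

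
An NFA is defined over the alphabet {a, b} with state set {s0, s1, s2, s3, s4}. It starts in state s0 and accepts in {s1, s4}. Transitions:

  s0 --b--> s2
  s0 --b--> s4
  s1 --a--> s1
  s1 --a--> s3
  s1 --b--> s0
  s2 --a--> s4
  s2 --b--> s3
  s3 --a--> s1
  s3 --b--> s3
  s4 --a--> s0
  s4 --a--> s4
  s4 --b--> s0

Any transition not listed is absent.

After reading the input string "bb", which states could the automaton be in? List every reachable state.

Start in {s0}.
Read 'b': {s0} → {s2, s4}.
Read 'b': {s2, s4} → {s0, s3}.

{s0, s3}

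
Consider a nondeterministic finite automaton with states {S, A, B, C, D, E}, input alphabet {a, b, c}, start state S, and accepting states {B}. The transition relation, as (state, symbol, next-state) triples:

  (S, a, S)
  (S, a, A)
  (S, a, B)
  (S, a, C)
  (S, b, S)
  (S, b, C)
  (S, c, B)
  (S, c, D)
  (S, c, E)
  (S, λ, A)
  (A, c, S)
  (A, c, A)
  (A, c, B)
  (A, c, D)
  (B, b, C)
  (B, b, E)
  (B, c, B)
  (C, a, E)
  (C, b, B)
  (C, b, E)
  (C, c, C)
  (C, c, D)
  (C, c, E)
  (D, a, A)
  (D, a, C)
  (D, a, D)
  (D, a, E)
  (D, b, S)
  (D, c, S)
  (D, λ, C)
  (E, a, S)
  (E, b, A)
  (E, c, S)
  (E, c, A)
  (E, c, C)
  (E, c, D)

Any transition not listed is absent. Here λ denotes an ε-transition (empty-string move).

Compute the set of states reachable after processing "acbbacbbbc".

{S, A, B, C, D, E}

Start: ε-closure({S}) = {S, A}.
Read 'a': {S, A} → {S, A, B, C}.
Read 'c': {S, A, B, C} → {S, A, B, C, D, E}.
Read 'b': {S, A, B, C, D, E} → {S, A, B, C, E}.
Read 'b': {S, A, B, C, E} → {S, A, B, C, E}.
Read 'a': {S, A, B, C, E} → {S, A, B, C, E}.
Read 'c': {S, A, B, C, E} → {S, A, B, C, D, E}.
Read 'b': {S, A, B, C, D, E} → {S, A, B, C, E}.
Read 'b': {S, A, B, C, E} → {S, A, B, C, E}.
Read 'b': {S, A, B, C, E} → {S, A, B, C, E}.
Read 'c': {S, A, B, C, E} → {S, A, B, C, D, E}.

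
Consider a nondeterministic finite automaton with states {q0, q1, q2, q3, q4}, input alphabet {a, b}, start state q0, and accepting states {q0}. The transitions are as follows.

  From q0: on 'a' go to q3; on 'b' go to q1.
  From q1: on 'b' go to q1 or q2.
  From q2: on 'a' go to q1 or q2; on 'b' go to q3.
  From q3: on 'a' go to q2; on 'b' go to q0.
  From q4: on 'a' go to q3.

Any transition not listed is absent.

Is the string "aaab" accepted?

No

Start in {q0}.
Read 'a': {q0} → {q3}.
Read 'a': {q3} → {q2}.
Read 'a': {q2} → {q1, q2}.
Read 'b': {q1, q2} → {q1, q2, q3}.
The final set {q1, q2, q3} contains no accepting state.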